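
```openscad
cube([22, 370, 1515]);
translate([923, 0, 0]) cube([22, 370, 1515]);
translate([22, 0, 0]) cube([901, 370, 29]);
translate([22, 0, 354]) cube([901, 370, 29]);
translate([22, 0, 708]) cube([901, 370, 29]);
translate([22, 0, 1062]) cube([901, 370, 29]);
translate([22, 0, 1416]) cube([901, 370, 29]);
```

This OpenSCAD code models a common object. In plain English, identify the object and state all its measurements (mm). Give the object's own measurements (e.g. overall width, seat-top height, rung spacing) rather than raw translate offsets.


An open bookshelf. Two side panels, each 22 mm thick, 370 mm deep and 1515 mm tall, stand 945 mm apart (outside-to-outside). Between them sit 5 shelves, each 29 mm thick and 370 mm deep, spanning the full gap between the sides. The bottom shelf rests on the floor (its underside at z = 0) and the clear gap between one shelf's top and the next shelf's underside is 325 mm.


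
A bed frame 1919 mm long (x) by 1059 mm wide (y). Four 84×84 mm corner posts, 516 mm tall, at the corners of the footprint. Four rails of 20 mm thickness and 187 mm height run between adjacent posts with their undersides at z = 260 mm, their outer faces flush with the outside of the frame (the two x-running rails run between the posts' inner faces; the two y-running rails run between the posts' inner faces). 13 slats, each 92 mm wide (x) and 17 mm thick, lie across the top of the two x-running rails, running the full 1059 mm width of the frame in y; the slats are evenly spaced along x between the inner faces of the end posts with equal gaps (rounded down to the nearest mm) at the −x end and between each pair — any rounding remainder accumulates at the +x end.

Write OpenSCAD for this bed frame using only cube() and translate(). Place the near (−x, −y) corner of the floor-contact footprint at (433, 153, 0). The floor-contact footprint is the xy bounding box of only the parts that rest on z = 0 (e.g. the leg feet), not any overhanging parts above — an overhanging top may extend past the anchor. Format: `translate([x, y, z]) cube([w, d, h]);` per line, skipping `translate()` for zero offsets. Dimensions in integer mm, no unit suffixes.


translate([433, 153, 0]) cube([84, 84, 516]);
translate([433, 1128, 0]) cube([84, 84, 516]);
translate([2268, 153, 0]) cube([84, 84, 516]);
translate([2268, 1128, 0]) cube([84, 84, 516]);
translate([517, 153, 260]) cube([1751, 20, 187]);
translate([517, 1192, 260]) cube([1751, 20, 187]);
translate([433, 237, 260]) cube([20, 891, 187]);
translate([2332, 237, 260]) cube([20, 891, 187]);
translate([556, 153, 447]) cube([92, 1059, 17]);
translate([687, 153, 447]) cube([92, 1059, 17]);
translate([818, 153, 447]) cube([92, 1059, 17]);
translate([949, 153, 447]) cube([92, 1059, 17]);
translate([1080, 153, 447]) cube([92, 1059, 17]);
translate([1211, 153, 447]) cube([92, 1059, 17]);
translate([1342, 153, 447]) cube([92, 1059, 17]);
translate([1473, 153, 447]) cube([92, 1059, 17]);
translate([1604, 153, 447]) cube([92, 1059, 17]);
translate([1735, 153, 447]) cube([92, 1059, 17]);
translate([1866, 153, 447]) cube([92, 1059, 17]);
translate([1997, 153, 447]) cube([92, 1059, 17]);
translate([2128, 153, 447]) cube([92, 1059, 17]);


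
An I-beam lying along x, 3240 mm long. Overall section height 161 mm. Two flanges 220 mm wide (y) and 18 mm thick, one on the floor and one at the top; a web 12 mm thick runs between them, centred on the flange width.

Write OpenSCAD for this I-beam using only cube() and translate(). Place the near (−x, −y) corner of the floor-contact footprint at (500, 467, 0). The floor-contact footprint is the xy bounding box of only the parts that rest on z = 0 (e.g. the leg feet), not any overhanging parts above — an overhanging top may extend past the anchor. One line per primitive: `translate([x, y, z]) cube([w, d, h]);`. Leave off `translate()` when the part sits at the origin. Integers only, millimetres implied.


translate([500, 467, 0]) cube([3240, 220, 18]);
translate([500, 571, 18]) cube([3240, 12, 125]);
translate([500, 467, 143]) cube([3240, 220, 18]);


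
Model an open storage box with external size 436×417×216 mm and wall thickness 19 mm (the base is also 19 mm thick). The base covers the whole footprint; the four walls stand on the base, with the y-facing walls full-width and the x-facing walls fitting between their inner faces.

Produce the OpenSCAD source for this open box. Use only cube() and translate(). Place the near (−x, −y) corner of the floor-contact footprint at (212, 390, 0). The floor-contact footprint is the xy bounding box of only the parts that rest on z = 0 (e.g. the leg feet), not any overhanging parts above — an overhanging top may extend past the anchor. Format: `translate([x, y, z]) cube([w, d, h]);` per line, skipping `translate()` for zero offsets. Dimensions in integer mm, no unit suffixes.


translate([212, 390, 0]) cube([436, 417, 19]);
translate([212, 390, 19]) cube([436, 19, 197]);
translate([212, 788, 19]) cube([436, 19, 197]);
translate([212, 409, 19]) cube([19, 379, 197]);
translate([629, 409, 19]) cube([19, 379, 197]);


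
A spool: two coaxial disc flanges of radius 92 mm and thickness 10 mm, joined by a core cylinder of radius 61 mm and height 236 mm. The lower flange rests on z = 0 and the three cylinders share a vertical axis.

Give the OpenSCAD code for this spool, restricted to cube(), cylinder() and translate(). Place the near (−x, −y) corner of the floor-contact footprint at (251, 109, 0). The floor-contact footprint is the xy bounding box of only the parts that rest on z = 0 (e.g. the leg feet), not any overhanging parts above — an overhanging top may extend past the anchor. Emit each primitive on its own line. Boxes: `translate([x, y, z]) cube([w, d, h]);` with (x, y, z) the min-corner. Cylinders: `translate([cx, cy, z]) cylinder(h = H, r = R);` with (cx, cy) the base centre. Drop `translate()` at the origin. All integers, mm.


translate([343, 201, 0]) cylinder(h = 10, r = 92);
translate([343, 201, 10]) cylinder(h = 236, r = 61);
translate([343, 201, 246]) cylinder(h = 10, r = 92);


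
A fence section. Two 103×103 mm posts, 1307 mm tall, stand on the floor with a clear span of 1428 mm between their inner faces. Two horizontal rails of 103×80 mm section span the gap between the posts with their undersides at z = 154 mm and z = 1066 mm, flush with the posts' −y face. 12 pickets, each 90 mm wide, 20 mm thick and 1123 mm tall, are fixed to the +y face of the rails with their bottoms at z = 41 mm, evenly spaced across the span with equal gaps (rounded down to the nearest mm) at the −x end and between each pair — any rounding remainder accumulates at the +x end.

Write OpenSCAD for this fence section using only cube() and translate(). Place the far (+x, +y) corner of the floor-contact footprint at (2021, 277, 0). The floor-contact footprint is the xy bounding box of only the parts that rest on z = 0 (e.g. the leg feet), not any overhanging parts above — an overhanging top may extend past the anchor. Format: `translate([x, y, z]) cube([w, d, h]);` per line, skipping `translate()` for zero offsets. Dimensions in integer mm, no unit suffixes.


translate([387, 174, 0]) cube([103, 103, 1307]);
translate([1918, 174, 0]) cube([103, 103, 1307]);
translate([490, 174, 154]) cube([1428, 103, 80]);
translate([490, 174, 1066]) cube([1428, 103, 80]);
translate([516, 277, 41]) cube([90, 20, 1123]);
translate([632, 277, 41]) cube([90, 20, 1123]);
translate([748, 277, 41]) cube([90, 20, 1123]);
translate([864, 277, 41]) cube([90, 20, 1123]);
translate([980, 277, 41]) cube([90, 20, 1123]);
translate([1096, 277, 41]) cube([90, 20, 1123]);
translate([1212, 277, 41]) cube([90, 20, 1123]);
translate([1328, 277, 41]) cube([90, 20, 1123]);
translate([1444, 277, 41]) cube([90, 20, 1123]);
translate([1560, 277, 41]) cube([90, 20, 1123]);
translate([1676, 277, 41]) cube([90, 20, 1123]);
translate([1792, 277, 41]) cube([90, 20, 1123]);


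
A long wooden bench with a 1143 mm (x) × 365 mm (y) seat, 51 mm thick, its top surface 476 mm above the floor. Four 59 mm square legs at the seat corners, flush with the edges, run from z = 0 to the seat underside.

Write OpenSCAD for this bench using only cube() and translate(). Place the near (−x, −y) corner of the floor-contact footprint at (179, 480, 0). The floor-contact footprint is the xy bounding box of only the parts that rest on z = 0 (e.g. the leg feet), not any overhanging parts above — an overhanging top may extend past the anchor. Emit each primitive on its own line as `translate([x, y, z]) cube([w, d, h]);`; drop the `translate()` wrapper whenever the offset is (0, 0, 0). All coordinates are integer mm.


translate([179, 480, 425]) cube([1143, 365, 51]);
translate([179, 480, 0]) cube([59, 59, 425]);
translate([179, 786, 0]) cube([59, 59, 425]);
translate([1263, 480, 0]) cube([59, 59, 425]);
translate([1263, 786, 0]) cube([59, 59, 425]);


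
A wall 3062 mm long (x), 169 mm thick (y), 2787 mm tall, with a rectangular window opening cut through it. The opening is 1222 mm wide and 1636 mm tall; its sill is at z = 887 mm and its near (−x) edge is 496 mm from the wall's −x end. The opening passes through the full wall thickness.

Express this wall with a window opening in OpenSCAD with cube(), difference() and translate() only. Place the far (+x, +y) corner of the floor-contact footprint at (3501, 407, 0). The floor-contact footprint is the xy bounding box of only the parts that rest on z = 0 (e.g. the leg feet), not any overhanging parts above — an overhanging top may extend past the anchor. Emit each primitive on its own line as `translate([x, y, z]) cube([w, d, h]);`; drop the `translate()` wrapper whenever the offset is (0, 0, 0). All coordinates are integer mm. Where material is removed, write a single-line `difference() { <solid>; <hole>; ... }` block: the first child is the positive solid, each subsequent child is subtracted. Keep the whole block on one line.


difference() { translate([439, 238, 0]) cube([3062, 169, 2787]); translate([935, 238, 887]) cube([1222, 169, 1636]); }


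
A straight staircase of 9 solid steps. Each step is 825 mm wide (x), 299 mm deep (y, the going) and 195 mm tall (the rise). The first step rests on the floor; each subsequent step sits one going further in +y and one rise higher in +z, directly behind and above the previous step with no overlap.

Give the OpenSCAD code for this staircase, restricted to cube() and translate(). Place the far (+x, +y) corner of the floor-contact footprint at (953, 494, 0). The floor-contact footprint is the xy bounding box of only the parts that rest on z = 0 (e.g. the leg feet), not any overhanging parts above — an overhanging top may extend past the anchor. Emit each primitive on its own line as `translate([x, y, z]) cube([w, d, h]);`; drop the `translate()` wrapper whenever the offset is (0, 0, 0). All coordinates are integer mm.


translate([128, 195, 0]) cube([825, 299, 195]);
translate([128, 494, 195]) cube([825, 299, 195]);
translate([128, 793, 390]) cube([825, 299, 195]);
translate([128, 1092, 585]) cube([825, 299, 195]);
translate([128, 1391, 780]) cube([825, 299, 195]);
translate([128, 1690, 975]) cube([825, 299, 195]);
translate([128, 1989, 1170]) cube([825, 299, 195]);
translate([128, 2288, 1365]) cube([825, 299, 195]);
translate([128, 2587, 1560]) cube([825, 299, 195]);


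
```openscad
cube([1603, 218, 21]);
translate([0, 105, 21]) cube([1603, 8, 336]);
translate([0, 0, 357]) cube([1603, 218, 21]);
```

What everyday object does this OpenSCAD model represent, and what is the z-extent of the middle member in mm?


An I-beam. The web height is 336 mm.

Two wide flanges with a thin centred web — an I-beam. Overall 378 mm minus two 21 mm flanges gives a web of 378 − 2·21 = 336 mm.


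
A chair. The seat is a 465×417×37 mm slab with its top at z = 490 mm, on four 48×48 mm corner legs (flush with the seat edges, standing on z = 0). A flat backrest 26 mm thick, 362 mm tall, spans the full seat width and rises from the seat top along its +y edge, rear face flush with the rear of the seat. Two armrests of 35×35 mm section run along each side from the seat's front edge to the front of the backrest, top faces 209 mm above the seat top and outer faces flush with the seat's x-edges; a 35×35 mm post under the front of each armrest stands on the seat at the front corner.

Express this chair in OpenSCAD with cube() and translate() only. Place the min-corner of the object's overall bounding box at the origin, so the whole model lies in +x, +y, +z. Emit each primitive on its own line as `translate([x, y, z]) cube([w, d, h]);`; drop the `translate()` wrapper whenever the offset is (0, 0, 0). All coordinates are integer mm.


translate([0, 0, 453]) cube([465, 417, 37]);
cube([48, 48, 453]);
translate([417, 0, 0]) cube([48, 48, 453]);
translate([0, 369, 0]) cube([48, 48, 453]);
translate([417, 369, 0]) cube([48, 48, 453]);
translate([0, 391, 490]) cube([465, 26, 362]);
translate([0, 0, 664]) cube([35, 391, 35]);
translate([430, 0, 664]) cube([35, 391, 35]);
translate([0, 0, 490]) cube([35, 35, 174]);
translate([430, 0, 490]) cube([35, 35, 174]);


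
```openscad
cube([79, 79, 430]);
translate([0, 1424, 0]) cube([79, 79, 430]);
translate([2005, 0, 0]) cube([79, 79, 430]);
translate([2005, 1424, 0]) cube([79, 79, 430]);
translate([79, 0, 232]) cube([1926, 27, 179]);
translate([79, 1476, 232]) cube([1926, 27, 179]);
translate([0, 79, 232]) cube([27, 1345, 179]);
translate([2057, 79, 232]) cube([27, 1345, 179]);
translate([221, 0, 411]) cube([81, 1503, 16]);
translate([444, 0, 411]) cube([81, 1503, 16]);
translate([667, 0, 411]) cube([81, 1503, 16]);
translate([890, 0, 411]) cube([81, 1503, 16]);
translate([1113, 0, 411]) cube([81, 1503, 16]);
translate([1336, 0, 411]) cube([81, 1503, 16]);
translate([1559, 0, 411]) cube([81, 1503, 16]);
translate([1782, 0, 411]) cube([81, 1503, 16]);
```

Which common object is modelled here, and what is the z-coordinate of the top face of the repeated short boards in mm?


A bed frame. The slat-top height is 427 mm.

Four posts, four rails, and a row of slats — a bed frame. Slats sit on the rails at z = 232 + 179 = 411; with slat thickness 16, the top is 427 mm.


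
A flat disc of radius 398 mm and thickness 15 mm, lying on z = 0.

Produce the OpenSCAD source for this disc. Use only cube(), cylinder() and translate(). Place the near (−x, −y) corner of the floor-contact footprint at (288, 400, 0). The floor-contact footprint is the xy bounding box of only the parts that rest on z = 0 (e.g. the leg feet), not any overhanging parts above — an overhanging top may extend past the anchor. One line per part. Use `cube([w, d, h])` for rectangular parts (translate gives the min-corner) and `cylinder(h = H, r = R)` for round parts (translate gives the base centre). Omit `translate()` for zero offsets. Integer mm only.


translate([686, 798, 0]) cylinder(h = 15, r = 398);


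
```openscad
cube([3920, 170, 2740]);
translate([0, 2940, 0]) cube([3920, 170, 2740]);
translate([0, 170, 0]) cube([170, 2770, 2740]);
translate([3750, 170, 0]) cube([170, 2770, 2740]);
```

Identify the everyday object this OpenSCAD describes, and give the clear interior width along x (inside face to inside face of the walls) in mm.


A house (or room) frame. The interior width is 3580 mm.

Four 2740 mm walls enclosing a rectangle with no floor or roof — a room or house frame. Outside width is 3920 mm and wall thickness is 170 mm, so the interior width is 3920 − 2 × 170 = 3580 mm.


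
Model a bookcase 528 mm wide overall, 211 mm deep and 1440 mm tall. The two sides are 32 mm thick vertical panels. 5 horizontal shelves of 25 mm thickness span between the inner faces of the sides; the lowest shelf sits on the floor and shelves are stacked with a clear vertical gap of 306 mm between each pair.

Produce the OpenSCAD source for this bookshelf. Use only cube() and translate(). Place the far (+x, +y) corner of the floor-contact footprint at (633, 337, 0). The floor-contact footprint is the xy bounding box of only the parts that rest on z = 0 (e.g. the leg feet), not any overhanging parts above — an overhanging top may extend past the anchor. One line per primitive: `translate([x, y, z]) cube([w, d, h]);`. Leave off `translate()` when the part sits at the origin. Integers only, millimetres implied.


translate([105, 126, 0]) cube([32, 211, 1440]);
translate([601, 126, 0]) cube([32, 211, 1440]);
translate([137, 126, 0]) cube([464, 211, 25]);
translate([137, 126, 331]) cube([464, 211, 25]);
translate([137, 126, 662]) cube([464, 211, 25]);
translate([137, 126, 993]) cube([464, 211, 25]);
translate([137, 126, 1324]) cube([464, 211, 25]);


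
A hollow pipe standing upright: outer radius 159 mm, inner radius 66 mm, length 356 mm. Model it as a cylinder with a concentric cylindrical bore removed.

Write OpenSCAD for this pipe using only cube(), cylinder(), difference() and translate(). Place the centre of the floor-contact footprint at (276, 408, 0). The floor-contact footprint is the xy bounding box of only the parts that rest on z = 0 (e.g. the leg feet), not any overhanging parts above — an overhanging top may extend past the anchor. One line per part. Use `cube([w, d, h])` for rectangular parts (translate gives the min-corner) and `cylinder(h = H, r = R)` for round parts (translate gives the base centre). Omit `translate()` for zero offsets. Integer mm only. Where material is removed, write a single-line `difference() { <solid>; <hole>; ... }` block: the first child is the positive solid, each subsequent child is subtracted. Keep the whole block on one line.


difference() { translate([276, 408, 0]) cylinder(h = 356, r = 159); translate([276, 408, 0]) cylinder(h = 356, r = 66); }


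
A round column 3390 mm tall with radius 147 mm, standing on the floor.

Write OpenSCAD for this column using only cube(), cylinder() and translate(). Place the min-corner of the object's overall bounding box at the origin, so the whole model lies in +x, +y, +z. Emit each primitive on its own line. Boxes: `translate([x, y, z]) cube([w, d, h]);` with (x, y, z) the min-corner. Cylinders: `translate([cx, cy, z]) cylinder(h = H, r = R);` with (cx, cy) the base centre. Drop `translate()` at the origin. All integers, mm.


translate([147, 147, 0]) cylinder(h = 3390, r = 147);


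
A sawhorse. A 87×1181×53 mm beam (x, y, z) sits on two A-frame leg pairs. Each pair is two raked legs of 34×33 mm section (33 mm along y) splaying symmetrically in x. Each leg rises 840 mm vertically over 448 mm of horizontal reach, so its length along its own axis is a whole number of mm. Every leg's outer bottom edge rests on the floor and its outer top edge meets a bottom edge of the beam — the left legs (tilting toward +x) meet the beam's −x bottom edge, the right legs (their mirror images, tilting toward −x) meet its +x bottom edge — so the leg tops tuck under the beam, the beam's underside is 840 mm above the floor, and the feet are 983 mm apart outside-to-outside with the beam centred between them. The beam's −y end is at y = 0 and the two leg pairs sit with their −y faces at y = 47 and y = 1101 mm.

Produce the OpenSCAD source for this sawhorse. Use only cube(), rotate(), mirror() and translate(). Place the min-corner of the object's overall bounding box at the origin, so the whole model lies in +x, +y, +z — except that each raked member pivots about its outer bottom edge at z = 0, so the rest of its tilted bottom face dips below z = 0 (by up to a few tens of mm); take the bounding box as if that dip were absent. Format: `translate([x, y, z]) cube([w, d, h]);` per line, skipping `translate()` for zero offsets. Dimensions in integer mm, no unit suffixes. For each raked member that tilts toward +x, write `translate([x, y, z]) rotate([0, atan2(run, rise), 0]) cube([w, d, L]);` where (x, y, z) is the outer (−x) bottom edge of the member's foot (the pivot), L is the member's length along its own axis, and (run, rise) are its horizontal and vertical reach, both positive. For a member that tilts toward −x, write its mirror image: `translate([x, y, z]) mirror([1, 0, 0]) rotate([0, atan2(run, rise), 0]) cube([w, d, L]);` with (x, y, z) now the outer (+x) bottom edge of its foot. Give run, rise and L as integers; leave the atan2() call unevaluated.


translate([448, 0, 840]) cube([87, 1181, 53]);
translate([0, 47, 0]) rotate([0, atan2(448, 840), 0]) cube([34, 33, 952]);
translate([983, 47, 0]) mirror([1, 0, 0]) rotate([0, atan2(448, 840), 0]) cube([34, 33, 952]);
translate([0, 1101, 0]) rotate([0, atan2(448, 840), 0]) cube([34, 33, 952]);
translate([983, 1101, 0]) mirror([1, 0, 0]) rotate([0, atan2(448, 840), 0]) cube([34, 33, 952]);


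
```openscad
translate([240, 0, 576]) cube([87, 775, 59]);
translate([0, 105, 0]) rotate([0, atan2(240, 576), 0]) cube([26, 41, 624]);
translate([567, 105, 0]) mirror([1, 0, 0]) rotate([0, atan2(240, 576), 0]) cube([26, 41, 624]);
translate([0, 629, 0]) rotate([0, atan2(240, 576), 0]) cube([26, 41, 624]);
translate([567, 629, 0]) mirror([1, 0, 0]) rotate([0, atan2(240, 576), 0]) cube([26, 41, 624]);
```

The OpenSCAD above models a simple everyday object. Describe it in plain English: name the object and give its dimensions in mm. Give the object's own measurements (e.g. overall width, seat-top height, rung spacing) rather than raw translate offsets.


A sawhorse. A 87×775×59 mm beam (x, y, z) sits on two A-frame leg pairs. Each pair is two raked legs of 26×41 mm section (41 mm along y) splaying symmetrically in x. Each leg rises 576 mm vertically over 240 mm of horizontal reach and is 624 mm long along its own axis. Every leg's outer bottom edge rests on the floor and its outer top edge meets a bottom edge of the beam — the left legs (tilting toward +x) meet the beam's −x bottom edge, the right legs (their mirror images, tilting toward −x) meet its +x bottom edge — so the leg tops tuck under the beam, the beam's underside is 576 mm above the floor, and the feet are 567 mm apart outside-to-outside with the beam centred between them. The two leg pairs are set in 105 mm from either end of the beam.


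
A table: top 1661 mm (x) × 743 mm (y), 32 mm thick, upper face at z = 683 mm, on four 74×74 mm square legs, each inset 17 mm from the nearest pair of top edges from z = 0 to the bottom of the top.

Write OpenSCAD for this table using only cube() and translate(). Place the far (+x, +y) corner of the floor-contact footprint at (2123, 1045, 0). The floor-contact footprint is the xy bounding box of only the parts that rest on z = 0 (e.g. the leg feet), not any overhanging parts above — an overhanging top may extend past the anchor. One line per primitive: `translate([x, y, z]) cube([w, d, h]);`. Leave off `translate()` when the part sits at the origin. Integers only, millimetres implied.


translate([479, 319, 651]) cube([1661, 743, 32]);
translate([496, 336, 0]) cube([74, 74, 651]);
translate([2049, 336, 0]) cube([74, 74, 651]);
translate([496, 971, 0]) cube([74, 74, 651]);
translate([2049, 971, 0]) cube([74, 74, 651]);


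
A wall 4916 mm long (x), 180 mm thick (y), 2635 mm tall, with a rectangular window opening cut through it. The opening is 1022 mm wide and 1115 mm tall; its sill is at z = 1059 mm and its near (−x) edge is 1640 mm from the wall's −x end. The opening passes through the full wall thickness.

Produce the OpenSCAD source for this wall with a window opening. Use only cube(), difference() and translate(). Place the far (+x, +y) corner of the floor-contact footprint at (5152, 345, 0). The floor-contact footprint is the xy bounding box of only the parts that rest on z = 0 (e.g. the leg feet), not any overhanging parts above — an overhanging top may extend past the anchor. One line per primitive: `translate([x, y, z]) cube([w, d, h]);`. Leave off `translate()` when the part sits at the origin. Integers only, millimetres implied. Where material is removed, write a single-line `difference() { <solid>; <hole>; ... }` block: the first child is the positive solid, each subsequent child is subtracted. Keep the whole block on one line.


difference() { translate([236, 165, 0]) cube([4916, 180, 2635]); translate([1876, 165, 1059]) cube([1022, 180, 1115]); }


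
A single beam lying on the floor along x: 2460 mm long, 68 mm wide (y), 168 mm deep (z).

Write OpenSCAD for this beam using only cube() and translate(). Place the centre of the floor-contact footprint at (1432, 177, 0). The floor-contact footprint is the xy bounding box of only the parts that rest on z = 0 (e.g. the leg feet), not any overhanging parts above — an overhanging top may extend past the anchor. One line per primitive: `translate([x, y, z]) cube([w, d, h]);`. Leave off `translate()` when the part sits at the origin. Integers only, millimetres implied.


translate([202, 143, 0]) cube([2460, 68, 168]);


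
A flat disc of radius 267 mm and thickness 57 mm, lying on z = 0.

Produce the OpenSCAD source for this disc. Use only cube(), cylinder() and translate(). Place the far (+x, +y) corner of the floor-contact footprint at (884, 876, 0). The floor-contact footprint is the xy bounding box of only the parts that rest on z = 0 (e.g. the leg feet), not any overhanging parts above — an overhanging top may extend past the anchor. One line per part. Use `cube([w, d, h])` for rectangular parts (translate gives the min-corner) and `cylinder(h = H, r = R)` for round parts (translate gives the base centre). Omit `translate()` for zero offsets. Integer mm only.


translate([617, 609, 0]) cylinder(h = 57, r = 267);


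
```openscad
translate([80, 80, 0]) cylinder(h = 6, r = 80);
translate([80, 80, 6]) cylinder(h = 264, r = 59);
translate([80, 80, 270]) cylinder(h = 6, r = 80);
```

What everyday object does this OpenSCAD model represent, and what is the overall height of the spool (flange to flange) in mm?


A spool. The overall height is 276 mm.

Three coaxial cylinders, large–small–large — a spool. Two 6 mm flanges and a 264 mm core give 6 + 264 + 6 = 276 mm.


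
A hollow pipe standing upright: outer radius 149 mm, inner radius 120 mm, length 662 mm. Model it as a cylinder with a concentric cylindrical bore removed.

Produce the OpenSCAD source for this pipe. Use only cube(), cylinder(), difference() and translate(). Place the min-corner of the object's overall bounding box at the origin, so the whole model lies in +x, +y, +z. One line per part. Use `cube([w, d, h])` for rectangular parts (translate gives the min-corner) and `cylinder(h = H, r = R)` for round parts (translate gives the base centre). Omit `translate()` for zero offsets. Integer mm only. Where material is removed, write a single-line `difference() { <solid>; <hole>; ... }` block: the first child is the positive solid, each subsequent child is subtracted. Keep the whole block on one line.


difference() { translate([149, 149, 0]) cylinder(h = 662, r = 149); translate([149, 149, 0]) cylinder(h = 662, r = 120); }


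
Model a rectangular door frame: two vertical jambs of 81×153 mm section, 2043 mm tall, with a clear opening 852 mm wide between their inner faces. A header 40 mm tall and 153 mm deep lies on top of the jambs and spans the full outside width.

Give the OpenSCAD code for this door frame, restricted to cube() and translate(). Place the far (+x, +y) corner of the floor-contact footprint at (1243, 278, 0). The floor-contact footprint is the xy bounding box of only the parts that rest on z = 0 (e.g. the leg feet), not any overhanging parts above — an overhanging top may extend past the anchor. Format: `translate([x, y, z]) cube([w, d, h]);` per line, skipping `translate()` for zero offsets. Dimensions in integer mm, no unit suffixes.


translate([229, 125, 0]) cube([81, 153, 2043]);
translate([1162, 125, 0]) cube([81, 153, 2043]);
translate([229, 125, 2043]) cube([1014, 153, 40]);


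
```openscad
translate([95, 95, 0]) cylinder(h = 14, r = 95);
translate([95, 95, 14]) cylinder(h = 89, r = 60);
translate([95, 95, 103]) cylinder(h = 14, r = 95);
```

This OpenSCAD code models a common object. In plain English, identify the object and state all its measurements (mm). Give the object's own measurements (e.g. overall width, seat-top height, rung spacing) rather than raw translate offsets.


A spool: two coaxial disc flanges of radius 95 mm and thickness 14 mm, joined by a core cylinder of radius 60 mm and height 89 mm. The lower flange rests on z = 0 and the three cylinders share a vertical axis.


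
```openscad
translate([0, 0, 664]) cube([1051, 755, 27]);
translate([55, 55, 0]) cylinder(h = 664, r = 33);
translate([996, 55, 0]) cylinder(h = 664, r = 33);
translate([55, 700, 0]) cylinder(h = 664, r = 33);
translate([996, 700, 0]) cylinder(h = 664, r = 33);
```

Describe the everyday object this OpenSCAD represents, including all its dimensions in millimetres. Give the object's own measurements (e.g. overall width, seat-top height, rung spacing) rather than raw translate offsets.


A rectangular dining table. The top is 1051×755×27 mm with its upper surface at z = 691 mm. It stands on four round legs of 66 mm diameter, each leg's bounding box inset 22 mm from the nearest pair of top edges, running from the floor to the underside of the top.


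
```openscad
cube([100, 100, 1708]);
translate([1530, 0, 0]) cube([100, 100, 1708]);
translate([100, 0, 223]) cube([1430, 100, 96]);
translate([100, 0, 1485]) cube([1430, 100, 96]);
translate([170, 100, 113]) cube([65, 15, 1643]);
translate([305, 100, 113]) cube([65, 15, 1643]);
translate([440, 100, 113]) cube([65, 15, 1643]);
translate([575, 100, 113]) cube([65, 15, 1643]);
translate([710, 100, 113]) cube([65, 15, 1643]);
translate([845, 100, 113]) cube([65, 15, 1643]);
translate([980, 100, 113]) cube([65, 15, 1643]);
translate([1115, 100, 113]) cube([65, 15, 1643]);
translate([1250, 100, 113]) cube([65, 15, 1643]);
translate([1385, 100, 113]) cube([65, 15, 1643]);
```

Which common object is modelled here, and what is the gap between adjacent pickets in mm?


A fence section. The picket gap is 70 mm.

Two posts, two rails, 10 pickets — a fence section. Span 1430 mm holds 10 pickets of 65 mm with 11 equal gaps: ⌊(1430 − 10·65) / 11⌋ = 70 mm.


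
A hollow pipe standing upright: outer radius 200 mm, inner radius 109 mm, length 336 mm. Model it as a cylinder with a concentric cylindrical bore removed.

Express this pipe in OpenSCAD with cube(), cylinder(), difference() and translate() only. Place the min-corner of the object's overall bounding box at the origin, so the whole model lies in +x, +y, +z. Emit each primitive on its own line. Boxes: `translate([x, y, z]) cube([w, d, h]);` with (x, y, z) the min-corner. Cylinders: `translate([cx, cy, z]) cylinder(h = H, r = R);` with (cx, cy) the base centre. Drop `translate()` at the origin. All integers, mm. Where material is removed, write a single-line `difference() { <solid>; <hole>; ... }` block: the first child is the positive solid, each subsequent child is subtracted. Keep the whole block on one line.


difference() { translate([200, 200, 0]) cylinder(h = 336, r = 200); translate([200, 200, 0]) cylinder(h = 336, r = 109); }


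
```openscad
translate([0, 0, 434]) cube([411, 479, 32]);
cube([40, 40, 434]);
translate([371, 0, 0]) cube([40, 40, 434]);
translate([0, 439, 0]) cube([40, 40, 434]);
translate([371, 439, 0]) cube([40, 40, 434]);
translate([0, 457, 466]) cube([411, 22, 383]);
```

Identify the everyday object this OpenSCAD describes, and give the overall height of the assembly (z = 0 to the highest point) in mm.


A chair. The overall height is 849 mm.

A slab on four corner posts with a tall panel at the back — a chair. The seat slab sits at z = 434 with thickness 32, and the 383 mm backrest starts at the seat top, so the overall height is 434 + 32 + 383 = 849 mm.


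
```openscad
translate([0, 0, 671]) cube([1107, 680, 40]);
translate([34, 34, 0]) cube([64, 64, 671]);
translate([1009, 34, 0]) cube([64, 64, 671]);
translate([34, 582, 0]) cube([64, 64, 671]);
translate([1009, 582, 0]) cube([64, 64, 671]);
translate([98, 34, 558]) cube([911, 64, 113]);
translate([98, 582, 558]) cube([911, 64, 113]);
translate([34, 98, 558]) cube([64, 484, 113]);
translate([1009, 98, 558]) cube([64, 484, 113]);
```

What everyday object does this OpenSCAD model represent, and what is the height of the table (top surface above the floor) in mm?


A table. The table height is 711 mm.

A 1107×680×40 slab sits at z = 671 on four 64 mm square posts — a table. The top surface is at 671 + 40 = 711 mm.


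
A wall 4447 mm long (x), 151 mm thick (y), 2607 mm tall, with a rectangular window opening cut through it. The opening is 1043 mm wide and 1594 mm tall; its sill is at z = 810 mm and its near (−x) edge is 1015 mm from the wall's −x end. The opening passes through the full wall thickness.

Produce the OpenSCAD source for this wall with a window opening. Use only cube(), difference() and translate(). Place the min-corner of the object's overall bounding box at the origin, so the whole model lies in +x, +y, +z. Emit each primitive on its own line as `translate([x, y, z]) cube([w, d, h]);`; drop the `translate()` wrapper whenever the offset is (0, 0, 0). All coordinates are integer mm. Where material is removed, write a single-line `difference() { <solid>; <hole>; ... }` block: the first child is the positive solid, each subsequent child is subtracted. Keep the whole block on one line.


difference() { cube([4447, 151, 2607]); translate([1015, 0, 810]) cube([1043, 151, 1594]); }


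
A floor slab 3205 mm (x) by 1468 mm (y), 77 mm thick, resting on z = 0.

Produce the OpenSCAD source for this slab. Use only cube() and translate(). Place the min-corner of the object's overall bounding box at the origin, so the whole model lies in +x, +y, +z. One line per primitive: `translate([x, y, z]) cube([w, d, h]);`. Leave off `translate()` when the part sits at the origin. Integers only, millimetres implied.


cube([3205, 1468, 77]);


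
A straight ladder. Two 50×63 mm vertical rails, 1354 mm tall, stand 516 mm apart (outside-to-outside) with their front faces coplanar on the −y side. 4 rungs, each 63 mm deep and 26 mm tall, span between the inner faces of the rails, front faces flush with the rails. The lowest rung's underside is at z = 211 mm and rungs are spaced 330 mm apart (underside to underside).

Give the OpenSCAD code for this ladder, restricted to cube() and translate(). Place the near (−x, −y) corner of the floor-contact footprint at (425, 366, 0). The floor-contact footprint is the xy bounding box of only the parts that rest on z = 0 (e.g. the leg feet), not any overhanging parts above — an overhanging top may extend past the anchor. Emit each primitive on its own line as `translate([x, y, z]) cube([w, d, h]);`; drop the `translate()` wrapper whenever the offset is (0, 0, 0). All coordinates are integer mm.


// rung span = 516 - 2*50 = 416
// rung[k] z = 211 + k*330
translate([425, 366, 0]) cube([50, 63, 1354]);
translate([891, 366, 0]) cube([50, 63, 1354]);
translate([475, 366, 211]) cube([416, 63, 26]);
translate([475, 366, 541]) cube([416, 63, 26]);
translate([475, 366, 871]) cube([416, 63, 26]);
translate([475, 366, 1201]) cube([416, 63, 26]);


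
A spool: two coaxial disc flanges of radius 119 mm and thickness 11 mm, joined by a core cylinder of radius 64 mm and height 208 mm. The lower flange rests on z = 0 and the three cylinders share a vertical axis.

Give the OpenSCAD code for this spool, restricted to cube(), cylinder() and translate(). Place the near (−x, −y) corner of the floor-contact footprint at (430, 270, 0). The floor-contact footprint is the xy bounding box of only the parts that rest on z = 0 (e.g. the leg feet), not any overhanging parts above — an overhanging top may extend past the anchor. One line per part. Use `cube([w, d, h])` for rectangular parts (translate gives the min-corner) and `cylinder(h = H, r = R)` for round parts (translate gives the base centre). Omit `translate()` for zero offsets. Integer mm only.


translate([549, 389, 0]) cylinder(h = 11, r = 119);
translate([549, 389, 11]) cylinder(h = 208, r = 64);
translate([549, 389, 219]) cylinder(h = 11, r = 119);


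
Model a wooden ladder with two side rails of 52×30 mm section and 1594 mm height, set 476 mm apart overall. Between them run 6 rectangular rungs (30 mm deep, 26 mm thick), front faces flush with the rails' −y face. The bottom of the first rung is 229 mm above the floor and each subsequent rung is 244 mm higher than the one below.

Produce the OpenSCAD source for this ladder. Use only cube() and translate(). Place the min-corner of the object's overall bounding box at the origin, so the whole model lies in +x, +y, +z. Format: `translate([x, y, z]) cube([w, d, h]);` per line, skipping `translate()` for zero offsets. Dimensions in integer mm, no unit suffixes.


cube([52, 30, 1594]);
translate([424, 0, 0]) cube([52, 30, 1594]);
translate([52, 0, 229]) cube([372, 30, 26]);
translate([52, 0, 473]) cube([372, 30, 26]);
translate([52, 0, 717]) cube([372, 30, 26]);
translate([52, 0, 961]) cube([372, 30, 26]);
translate([52, 0, 1205]) cube([372, 30, 26]);
translate([52, 0, 1449]) cube([372, 30, 26]);


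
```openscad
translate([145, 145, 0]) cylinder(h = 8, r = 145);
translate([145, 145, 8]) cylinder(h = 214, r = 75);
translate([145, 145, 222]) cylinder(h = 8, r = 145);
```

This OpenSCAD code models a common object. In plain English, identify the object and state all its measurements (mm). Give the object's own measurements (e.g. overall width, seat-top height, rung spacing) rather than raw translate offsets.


A spool: two coaxial disc flanges of radius 145 mm and thickness 8 mm, joined by a core cylinder of radius 75 mm and height 214 mm. The lower flange rests on z = 0 and the three cylinders share a vertical axis.


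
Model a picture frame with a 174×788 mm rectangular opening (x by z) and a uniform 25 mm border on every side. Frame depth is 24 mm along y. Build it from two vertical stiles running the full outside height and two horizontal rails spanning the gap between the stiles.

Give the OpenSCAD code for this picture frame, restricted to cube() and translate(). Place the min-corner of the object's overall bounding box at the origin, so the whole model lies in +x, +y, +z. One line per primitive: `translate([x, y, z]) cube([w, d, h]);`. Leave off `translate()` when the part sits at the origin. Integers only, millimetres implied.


cube([25, 24, 838]);
translate([199, 0, 0]) cube([25, 24, 838]);
translate([25, 0, 0]) cube([174, 24, 25]);
translate([25, 0, 813]) cube([174, 24, 25]);


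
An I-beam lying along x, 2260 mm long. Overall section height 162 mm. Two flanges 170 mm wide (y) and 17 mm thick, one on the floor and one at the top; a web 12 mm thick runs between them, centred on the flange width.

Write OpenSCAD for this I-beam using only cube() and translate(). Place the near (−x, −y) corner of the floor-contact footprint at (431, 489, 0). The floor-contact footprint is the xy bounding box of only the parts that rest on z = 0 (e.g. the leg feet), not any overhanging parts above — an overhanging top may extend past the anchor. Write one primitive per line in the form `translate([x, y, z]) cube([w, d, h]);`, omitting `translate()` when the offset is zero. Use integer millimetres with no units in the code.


translate([431, 489, 0]) cube([2260, 170, 17]);
translate([431, 568, 17]) cube([2260, 12, 128]);
translate([431, 489, 145]) cube([2260, 170, 17]);


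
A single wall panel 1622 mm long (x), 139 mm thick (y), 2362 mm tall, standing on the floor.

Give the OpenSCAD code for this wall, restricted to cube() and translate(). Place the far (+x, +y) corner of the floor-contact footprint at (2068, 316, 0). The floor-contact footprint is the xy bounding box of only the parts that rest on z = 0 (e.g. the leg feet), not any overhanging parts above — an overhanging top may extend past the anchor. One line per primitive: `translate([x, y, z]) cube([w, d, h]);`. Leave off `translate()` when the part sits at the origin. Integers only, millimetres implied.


translate([446, 177, 0]) cube([1622, 139, 2362]);


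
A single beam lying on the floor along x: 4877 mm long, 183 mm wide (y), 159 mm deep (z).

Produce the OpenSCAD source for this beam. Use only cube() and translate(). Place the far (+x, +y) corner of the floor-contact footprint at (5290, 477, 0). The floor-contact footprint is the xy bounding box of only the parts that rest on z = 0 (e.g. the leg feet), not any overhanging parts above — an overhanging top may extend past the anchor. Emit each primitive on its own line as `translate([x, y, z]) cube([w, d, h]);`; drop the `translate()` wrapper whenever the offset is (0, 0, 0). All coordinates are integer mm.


translate([413, 294, 0]) cube([4877, 183, 159]);
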